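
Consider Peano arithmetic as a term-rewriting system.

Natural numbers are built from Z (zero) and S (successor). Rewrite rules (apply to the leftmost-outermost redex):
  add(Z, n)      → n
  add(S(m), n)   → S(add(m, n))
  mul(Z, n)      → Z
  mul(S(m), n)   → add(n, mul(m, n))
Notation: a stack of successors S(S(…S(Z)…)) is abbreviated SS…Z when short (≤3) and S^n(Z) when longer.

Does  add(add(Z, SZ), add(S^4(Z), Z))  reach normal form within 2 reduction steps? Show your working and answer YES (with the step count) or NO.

  start: add(add(Z, SZ), add(S^4(Z), Z))
  →1  add(SZ, add(S^4(Z), Z))
  →2  S(add(Z, add(S^4(Z), Z)))

Answer: NO — after 2 steps the term is S(add(Z, add(S^4(Z), Z))), not yet normal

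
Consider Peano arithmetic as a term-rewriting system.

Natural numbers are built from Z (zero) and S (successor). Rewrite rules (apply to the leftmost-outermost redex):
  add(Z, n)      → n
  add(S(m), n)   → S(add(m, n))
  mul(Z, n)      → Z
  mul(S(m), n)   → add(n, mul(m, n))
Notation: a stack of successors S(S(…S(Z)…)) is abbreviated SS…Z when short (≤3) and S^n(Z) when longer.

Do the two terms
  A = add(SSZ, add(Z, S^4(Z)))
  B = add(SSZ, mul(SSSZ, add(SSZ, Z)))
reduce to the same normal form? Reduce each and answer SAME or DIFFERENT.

Answer: DIFFERENT — A ⇓ S^6(Z), B ⇓ S^8(Z)

Reduction:
Term A:
  start: add(SSZ, add(Z, S^4(Z)))
  [1] S(add(SZ, add(Z, S^4(Z))))
  [2] S(S(add(Z, add(Z, S^4(Z)))))
  [3] S(S(add(Z, S^4(Z))))
  [4] S^6(Z)

Term B:
  start: add(SSZ, mul(SSSZ, add(SSZ, Z)))
  [1] S(add(SZ, mul(SSSZ, add(SSZ, Z))))
  [2] S(S(add(Z, mul(SSSZ, add(SSZ, Z)))))
  [3] S(S(mul(SSSZ, add(SSZ, Z))))
  [4] S(S(add(add(SSZ, Z), mul(SSZ, add(SSZ, Z)))))
  [5] S(S(add(S(add(SZ, Z)), mul(SSZ, add(SSZ, Z)))))
  [6] S(S(S(add(add(SZ, Z), mul(SSZ, add(SSZ, Z))))))
  [7] S(S(S(add(S(add(Z, Z)), mul(SSZ, add(SSZ, Z))))))
  [8] S(S(S(S(add(add(Z, Z), mul(SSZ, add(SSZ, Z)))))))
  [9] S(S(S(S(add(Z, mul(SSZ, add(SSZ, Z)))))))
  [10] S(S(S(S(mul(SSZ, add(SSZ, Z))))))
  [11] S(S(S(S(add(add(SSZ, Z), mul(SZ, add(SSZ, Z)))))))
  [12] S(S(S(S(add(S(add(SZ, Z)), mul(SZ, add(SSZ, Z)))))))
  [13] S(S(S(S(S(add(add(SZ, Z), mul(SZ, add(SSZ, Z))))))))
  [14] S(S(S(S(S(add(S(add(Z, Z)), mul(SZ, add(SSZ, Z))))))))
  [15] S(S(S(S(S(S(add(add(Z, Z), mul(SZ, add(SSZ, Z)))))))))
  [16] S(S(S(S(S(S(add(Z, mul(SZ, add(SSZ, Z)))))))))
  [17] S(S(S(S(S(S(mul(SZ, add(SSZ, Z))))))))
  [18] S(S(S(S(S(S(add(add(SSZ, Z), mul(Z, add(SSZ, Z)))))))))
  [19] S(S(S(S(S(S(add(S(add(SZ, Z)), mul(Z, add(SSZ, Z)))))))))
  [20] S(S(S(S(S(S(S(add(add(SZ, Z), mul(Z, add(SSZ, Z))))))))))
  [21] S(S(S(S(S(S(S(add(S(add(Z, Z)), mul(Z, add(SSZ, Z))))))))))
  [22] S(S(S(S(S(S(S(S(add(add(Z, Z), mul(Z, add(SSZ, Z)))))))))))
  [23] S(S(S(S(S(S(S(S(add(Z, mul(Z, add(SSZ, Z)))))))))))
  [24] S(S(S(S(S(S(S(S(mul(Z, add(SSZ, Z))))))))))
  [25] S^8(Z)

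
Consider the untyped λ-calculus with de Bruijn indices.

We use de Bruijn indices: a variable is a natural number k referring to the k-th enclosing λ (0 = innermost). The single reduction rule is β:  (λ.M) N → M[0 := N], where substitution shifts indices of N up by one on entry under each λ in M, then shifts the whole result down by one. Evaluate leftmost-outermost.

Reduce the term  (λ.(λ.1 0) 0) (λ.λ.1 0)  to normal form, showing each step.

  start: (λ.(λ.1 0) 0) (λ.λ.1 0)
  [1] (λ.(λ.λ.1 0) 0) (λ.λ.1 0)
  [2] (λ.λ.1 0) (λ.λ.1 0)
  [3] λ.(λ.λ.1 0) 0
  [4] λ.λ.1 0

Answer: normal form = λ.λ.1 0  (in 4 steps)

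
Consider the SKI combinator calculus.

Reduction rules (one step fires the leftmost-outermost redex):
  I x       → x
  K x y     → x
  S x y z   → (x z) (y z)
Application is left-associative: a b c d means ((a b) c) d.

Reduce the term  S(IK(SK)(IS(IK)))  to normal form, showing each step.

  start: S(IK(SK)(IS(IK)))
  step 1: S(K(SK)(IS(IK)))
  step 2: S(SK)

Answer: normal form = S(SK)  (in 2 steps)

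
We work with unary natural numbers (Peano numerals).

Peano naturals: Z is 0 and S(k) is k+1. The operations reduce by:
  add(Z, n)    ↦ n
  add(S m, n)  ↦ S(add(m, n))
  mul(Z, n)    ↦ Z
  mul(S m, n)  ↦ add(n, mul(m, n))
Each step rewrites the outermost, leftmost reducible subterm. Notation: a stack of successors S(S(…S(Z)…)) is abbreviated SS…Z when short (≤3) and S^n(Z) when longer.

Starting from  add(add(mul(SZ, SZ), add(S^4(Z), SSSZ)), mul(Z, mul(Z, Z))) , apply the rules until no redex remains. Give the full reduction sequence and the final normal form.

Answer: normal form = S^8(Z)  (in 21 steps)

Derivation:
  start: add(add(mul(SZ, SZ), add(S^4(Z), SSSZ)), mul(Z, mul(Z, Z)))
  →1  add(add(add(SZ, mul(Z, SZ)), add(S^4(Z), SSSZ)), mul(Z, mul(Z, Z)))
  →2  add(add(S(add(Z, mul(Z, SZ))), add(S^4(Z), SSSZ)), mul(Z, mul(Z, Z)))
  →3  add(S(add(add(Z, mul(Z, SZ)), add(S^4(Z), SSSZ))), mul(Z, mul(Z, Z)))
  →4  S(add(add(add(Z, mul(Z, SZ)), add(S^4(Z), SSSZ)), mul(Z, mul(Z, Z))))
  →5  S(add(add(mul(Z, SZ), add(S^4(Z), SSSZ)), mul(Z, mul(Z, Z))))
  →6  S(add(add(Z, add(S^4(Z), SSSZ)), mul(Z, mul(Z, Z))))
  →7  S(add(add(S^4(Z), SSSZ), mul(Z, mul(Z, Z))))
  →8  S(add(S(add(SSSZ, SSSZ)), mul(Z, mul(Z, Z))))
  →9  S(S(add(add(SSSZ, SSSZ), mul(Z, mul(Z, Z)))))
  →10  S(S(add(S(add(SSZ, SSSZ)), mul(Z, mul(Z, Z)))))
  →11  S(S(S(add(add(SSZ, SSSZ), mul(Z, mul(Z, Z))))))
  →12  S(S(S(add(S(add(SZ, SSSZ)), mul(Z, mul(Z, Z))))))
  →13  S(S(S(S(add(add(SZ, SSSZ), mul(Z, mul(Z, Z)))))))
  →14  S(S(S(S(add(S(add(Z, SSSZ)), mul(Z, mul(Z, Z)))))))
  →15  S(S(S(S(S(add(add(Z, SSSZ), mul(Z, mul(Z, Z))))))))
  →16  S(S(S(S(S(add(SSSZ, mul(Z, mul(Z, Z))))))))
  →17  S(S(S(S(S(S(add(SSZ, mul(Z, mul(Z, Z)))))))))
  →18  S(S(S(S(S(S(S(add(SZ, mul(Z, mul(Z, Z))))))))))
  →19  S(S(S(S(S(S(S(S(add(Z, mul(Z, mul(Z, Z)))))))))))
  →20  S(S(S(S(S(S(S(S(mul(Z, mul(Z, Z))))))))))
  →21  S^8(Z)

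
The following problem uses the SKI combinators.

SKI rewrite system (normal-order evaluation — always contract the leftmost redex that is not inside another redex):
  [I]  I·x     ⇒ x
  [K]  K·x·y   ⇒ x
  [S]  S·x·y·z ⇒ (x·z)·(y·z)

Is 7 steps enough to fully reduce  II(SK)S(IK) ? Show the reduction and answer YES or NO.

  start: II(SK)S(IK)
  →1  I(SK)S(IK)
  →2  SKS(IK)
  →3  K(IK)(S(IK))
  →4  IK
  →5  K

Answer: YES — reaches normal form K in 5 ≤ 7 steps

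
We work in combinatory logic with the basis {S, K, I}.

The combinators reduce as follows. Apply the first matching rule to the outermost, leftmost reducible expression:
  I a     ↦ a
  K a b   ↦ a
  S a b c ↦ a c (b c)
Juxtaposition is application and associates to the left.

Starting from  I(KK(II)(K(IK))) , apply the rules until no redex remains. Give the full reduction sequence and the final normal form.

  start: I(KK(II)(K(IK)))
  [1] KK(II)(K(IK))
  [2] K(K(IK))
  [3] K(KK)

Answer: normal form = K(KK)  (in 3 steps)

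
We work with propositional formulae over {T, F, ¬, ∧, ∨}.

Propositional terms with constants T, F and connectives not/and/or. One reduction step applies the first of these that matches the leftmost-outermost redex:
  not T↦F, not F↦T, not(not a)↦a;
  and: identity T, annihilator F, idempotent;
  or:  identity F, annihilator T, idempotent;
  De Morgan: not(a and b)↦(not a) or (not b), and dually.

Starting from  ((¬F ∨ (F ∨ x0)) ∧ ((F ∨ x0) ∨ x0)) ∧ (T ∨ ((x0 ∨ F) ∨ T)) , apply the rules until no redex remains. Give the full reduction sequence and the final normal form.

Answer: normal form = x0  (in 7 steps)

Reduction:
  start: ((¬F ∨ (F ∨ x0)) ∧ ((F ∨ x0) ∨ x0)) ∧ (T ∨ ((x0 ∨ F) ∨ T))
  [1] ((T ∨ (F ∨ x0)) ∧ ((F ∨ x0) ∨ x0)) ∧ (T ∨ ((x0 ∨ F) ∨ T))
  [2] (T ∧ ((F ∨ x0) ∨ x0)) ∧ (T ∨ ((x0 ∨ F) ∨ T))
  [3] ((F ∨ x0) ∨ x0) ∧ (T ∨ ((x0 ∨ F) ∨ T))
  [4] (x0 ∨ x0) ∧ (T ∨ ((x0 ∨ F) ∨ T))
  [5] x0 ∧ (T ∨ ((x0 ∨ F) ∨ T))
  [6] x0 ∧ T
  [7] x0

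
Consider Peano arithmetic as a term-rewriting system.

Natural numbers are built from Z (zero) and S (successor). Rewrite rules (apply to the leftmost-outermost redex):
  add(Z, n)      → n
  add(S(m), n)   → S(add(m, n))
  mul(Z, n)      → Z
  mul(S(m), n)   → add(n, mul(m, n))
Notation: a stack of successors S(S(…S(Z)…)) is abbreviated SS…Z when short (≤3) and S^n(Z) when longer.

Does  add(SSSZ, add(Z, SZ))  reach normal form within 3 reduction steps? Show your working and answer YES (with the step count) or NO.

  start: add(SSSZ, add(Z, SZ))
  step 1: S(add(SSZ, add(Z, SZ)))
  step 2: S(S(add(SZ, add(Z, SZ))))
  step 3: S(S(S(add(Z, add(Z, SZ)))))

Answer: NO — after 3 steps the term is S(S(S(add(Z, add(Z, SZ))))), not yet normal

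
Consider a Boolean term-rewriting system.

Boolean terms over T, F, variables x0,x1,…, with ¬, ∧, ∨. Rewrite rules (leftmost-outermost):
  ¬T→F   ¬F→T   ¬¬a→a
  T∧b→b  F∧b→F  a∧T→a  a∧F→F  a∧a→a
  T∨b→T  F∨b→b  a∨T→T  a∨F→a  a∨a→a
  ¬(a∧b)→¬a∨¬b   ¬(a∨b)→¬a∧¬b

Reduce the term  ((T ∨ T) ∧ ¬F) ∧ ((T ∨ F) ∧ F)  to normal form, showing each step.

  start: ((T ∨ T) ∧ ¬F) ∧ ((T ∨ F) ∧ F)
  →1  (T ∧ ¬F) ∧ ((T ∨ F) ∧ F)
  →2  ¬F ∧ ((T ∨ F) ∧ F)
  →3  T ∧ ((T ∨ F) ∧ F)
  →4  (T ∨ F) ∧ F
  →5  F

Answer: normal form = F  (in 5 steps)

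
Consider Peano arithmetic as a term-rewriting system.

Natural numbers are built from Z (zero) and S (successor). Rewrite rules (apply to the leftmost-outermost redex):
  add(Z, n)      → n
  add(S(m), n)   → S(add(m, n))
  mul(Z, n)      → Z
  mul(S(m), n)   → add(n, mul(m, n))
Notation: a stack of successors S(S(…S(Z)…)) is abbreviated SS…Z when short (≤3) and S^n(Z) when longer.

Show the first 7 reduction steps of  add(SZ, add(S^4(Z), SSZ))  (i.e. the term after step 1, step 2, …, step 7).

  start: add(SZ, add(S^4(Z), SSZ))
  [1] S(add(Z, add(S^4(Z), SSZ)))
  [2] S(add(S^4(Z), SSZ))
  [3] S(S(add(SSSZ, SSZ)))
  [4] S(S(S(add(SSZ, SSZ))))
  [5] S(S(S(S(add(SZ, SSZ)))))
  [6] S(S(S(S(S(add(Z, SSZ))))))
  [7] S^7(Z)

Answer: after 7 steps: S^7(Z)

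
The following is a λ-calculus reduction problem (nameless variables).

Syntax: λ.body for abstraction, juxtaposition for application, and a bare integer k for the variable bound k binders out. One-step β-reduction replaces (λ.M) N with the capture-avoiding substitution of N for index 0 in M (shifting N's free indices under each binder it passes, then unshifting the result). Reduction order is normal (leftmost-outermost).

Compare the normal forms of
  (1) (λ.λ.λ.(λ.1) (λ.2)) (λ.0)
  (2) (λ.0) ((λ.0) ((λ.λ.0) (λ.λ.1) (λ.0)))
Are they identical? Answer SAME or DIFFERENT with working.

Term A:
  start: (λ.λ.λ.(λ.1) (λ.2)) (λ.0)
  [1] λ.λ.(λ.1) (λ.2)
  [2] λ.λ.0

Term B:
  start: (λ.0) ((λ.0) ((λ.λ.0) (λ.λ.1) (λ.0)))
  [1] (λ.0) ((λ.λ.0) (λ.λ.1) (λ.0))
  [2] (λ.λ.0) (λ.λ.1) (λ.0)
  [3] (λ.0) (λ.0)
  [4] λ.0

Answer: DIFFERENT — A ⇓ λ.λ.0, B ⇓ λ.0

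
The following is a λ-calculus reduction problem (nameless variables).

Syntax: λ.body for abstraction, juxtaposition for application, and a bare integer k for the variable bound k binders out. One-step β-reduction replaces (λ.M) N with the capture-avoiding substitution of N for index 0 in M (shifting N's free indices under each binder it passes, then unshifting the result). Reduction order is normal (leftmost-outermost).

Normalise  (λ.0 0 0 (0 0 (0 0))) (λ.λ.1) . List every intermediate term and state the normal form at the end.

Answer: normal form = λ.λ.λ.1  (in 6 steps)

Working:
  start: (λ.0 0 0 (0 0 (0 0))) (λ.λ.1)
  step 1: (λ.λ.1) (λ.λ.1) (λ.λ.1) ((λ.λ.1) (λ.λ.1) ((λ.λ.1) (λ.λ.1)))
  step 2: (λ.λ.λ.1) (λ.λ.1) ((λ.λ.1) (λ.λ.1) ((λ.λ.1) (λ.λ.1)))
  step 3: (λ.λ.1) ((λ.λ.1) (λ.λ.1) ((λ.λ.1) (λ.λ.1)))
  step 4: λ.(λ.λ.1) (λ.λ.1) ((λ.λ.1) (λ.λ.1))
  step 5: λ.(λ.λ.λ.1) ((λ.λ.1) (λ.λ.1))
  step 6: λ.λ.λ.1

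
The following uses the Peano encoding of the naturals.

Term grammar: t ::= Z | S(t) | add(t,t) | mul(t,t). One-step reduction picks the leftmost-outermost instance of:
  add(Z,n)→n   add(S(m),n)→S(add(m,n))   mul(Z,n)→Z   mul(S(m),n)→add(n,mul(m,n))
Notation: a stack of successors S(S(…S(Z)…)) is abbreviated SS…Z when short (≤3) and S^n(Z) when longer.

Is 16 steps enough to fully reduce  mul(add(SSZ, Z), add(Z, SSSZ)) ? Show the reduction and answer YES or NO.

Answer: YES — reaches normal form S^6(Z) in 16 ≤ 16 steps

Derivation:
  start: mul(add(SSZ, Z), add(Z, SSSZ))
  →1  mul(S(add(SZ, Z)), add(Z, SSSZ))
  →2  add(add(Z, SSSZ), mul(add(SZ, Z), add(Z, SSSZ)))
  →3  add(SSSZ, mul(add(SZ, Z), add(Z, SSSZ)))
  →4  S(add(SSZ, mul(add(SZ, Z), add(Z, SSSZ))))
  →5  S(S(add(SZ, mul(add(SZ, Z), add(Z, SSSZ)))))
  →6  S(S(S(add(Z, mul(add(SZ, Z), add(Z, SSSZ))))))
  →7  S(S(S(mul(add(SZ, Z), add(Z, SSSZ)))))
  →8  S(S(S(mul(S(add(Z, Z)), add(Z, SSSZ)))))
  →9  S(S(S(add(add(Z, SSSZ), mul(add(Z, Z), add(Z, SSSZ))))))
  →10  S(S(S(add(SSSZ, mul(add(Z, Z), add(Z, SSSZ))))))
  →11  S(S(S(S(add(SSZ, mul(add(Z, Z), add(Z, SSSZ)))))))
  →12  S(S(S(S(S(add(SZ, mul(add(Z, Z), add(Z, SSSZ))))))))
  →13  S(S(S(S(S(S(add(Z, mul(add(Z, Z), add(Z, SSSZ)))))))))
  →14  S(S(S(S(S(S(mul(add(Z, Z), add(Z, SSSZ))))))))
  →15  S(S(S(S(S(S(mul(Z, add(Z, SSSZ))))))))
  →16  S^6(Z)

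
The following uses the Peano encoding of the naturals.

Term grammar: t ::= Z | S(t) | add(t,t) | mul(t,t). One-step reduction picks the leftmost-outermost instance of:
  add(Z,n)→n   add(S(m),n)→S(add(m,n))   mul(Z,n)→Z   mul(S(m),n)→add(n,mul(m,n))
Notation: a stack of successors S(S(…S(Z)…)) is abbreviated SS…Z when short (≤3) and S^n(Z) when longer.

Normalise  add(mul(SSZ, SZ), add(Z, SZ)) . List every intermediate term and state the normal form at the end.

  start: add(mul(SSZ, SZ), add(Z, SZ))
  step 1: add(add(SZ, mul(SZ, SZ)), add(Z, SZ))
  step 2: add(S(add(Z, mul(SZ, SZ))), add(Z, SZ))
  step 3: S(add(add(Z, mul(SZ, SZ)), add(Z, SZ)))
  step 4: S(add(mul(SZ, SZ), add(Z, SZ)))
  step 5: S(add(add(SZ, mul(Z, SZ)), add(Z, SZ)))
  step 6: S(add(S(add(Z, mul(Z, SZ))), add(Z, SZ)))
  step 7: S(S(add(add(Z, mul(Z, SZ)), add(Z, SZ))))
  step 8: S(S(add(mul(Z, SZ), add(Z, SZ))))
  step 9: S(S(add(Z, add(Z, SZ))))
  step 10: S(S(add(Z, SZ)))
  step 11: SSSZ

Answer: normal form = SSSZ  (in 11 steps)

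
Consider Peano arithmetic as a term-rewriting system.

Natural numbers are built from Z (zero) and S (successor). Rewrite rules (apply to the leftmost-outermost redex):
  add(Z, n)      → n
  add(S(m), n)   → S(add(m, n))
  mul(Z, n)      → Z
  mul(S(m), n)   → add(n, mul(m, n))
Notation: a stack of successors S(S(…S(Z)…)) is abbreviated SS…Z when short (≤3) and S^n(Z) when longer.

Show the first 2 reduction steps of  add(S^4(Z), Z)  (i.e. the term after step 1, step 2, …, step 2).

Answer: after 2 steps: S(S(add(SSZ, Z)))

Reduction:
  start: add(S^4(Z), Z)
  →1  S(add(SSSZ, Z))
  →2  S(S(add(SSZ, Z)))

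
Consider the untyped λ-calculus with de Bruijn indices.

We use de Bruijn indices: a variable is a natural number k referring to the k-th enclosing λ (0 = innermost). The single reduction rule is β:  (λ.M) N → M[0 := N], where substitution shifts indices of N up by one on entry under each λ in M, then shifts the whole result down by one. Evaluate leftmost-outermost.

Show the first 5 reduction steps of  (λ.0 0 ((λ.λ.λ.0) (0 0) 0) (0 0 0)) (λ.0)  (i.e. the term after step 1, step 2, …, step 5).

Answer: after 5 steps: (λ.0) ((λ.0) (λ.0) (λ.0))

Reduction:
  start: (λ.0 0 ((λ.λ.λ.0) (0 0) 0) (0 0 0)) (λ.0)
  step 1: (λ.0) (λ.0) ((λ.λ.λ.0) ((λ.0) (λ.0)) (λ.0)) ((λ.0) (λ.0) (λ.0))
  step 2: (λ.0) ((λ.λ.λ.0) ((λ.0) (λ.0)) (λ.0)) ((λ.0) (λ.0) (λ.0))
  step 3: (λ.λ.λ.0) ((λ.0) (λ.0)) (λ.0) ((λ.0) (λ.0) (λ.0))
  step 4: (λ.λ.0) (λ.0) ((λ.0) (λ.0) (λ.0))
  step 5: (λ.0) ((λ.0) (λ.0) (λ.0))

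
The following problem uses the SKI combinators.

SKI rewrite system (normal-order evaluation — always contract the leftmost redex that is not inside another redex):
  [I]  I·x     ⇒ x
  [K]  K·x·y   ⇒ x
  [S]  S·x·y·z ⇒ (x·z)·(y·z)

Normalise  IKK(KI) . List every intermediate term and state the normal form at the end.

Answer: normal form = K  (in 2 steps)

Derivation:
  start: IKK(KI)
  step 1: KK(KI)
  step 2: K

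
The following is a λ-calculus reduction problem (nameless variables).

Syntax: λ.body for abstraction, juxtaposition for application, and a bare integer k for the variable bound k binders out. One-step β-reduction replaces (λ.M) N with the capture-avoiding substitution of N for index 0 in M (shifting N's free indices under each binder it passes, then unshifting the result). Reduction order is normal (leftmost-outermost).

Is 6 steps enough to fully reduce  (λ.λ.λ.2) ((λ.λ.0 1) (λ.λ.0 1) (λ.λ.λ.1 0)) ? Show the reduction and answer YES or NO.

  start: (λ.λ.λ.2) ((λ.λ.0 1) (λ.λ.0 1) (λ.λ.λ.1 0))
  [1] λ.λ.(λ.λ.0 1) (λ.λ.0 1) (λ.λ.λ.1 0)
  [2] λ.λ.(λ.0 (λ.λ.0 1)) (λ.λ.λ.1 0)
  [3] λ.λ.(λ.λ.λ.1 0) (λ.λ.0 1)
  [4] λ.λ.λ.λ.1 0

Answer: YES — reaches normal form λ.λ.λ.λ.1 0 in 4 ≤ 6 steps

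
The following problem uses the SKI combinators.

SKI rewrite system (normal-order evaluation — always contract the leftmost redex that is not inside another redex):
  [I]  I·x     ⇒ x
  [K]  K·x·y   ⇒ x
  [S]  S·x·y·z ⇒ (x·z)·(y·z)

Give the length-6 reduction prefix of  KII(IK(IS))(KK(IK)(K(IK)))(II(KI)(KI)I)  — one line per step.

  start: KII(IK(IS))(KK(IK)(K(IK)))(II(KI)(KI)I)
  →1  I(IK(IS))(KK(IK)(K(IK)))(II(KI)(KI)I)
  →2  IK(IS)(KK(IK)(K(IK)))(II(KI)(KI)I)
  →3  K(IS)(KK(IK)(K(IK)))(II(KI)(KI)I)
  →4  IS(II(KI)(KI)I)
  →5  S(II(KI)(KI)I)
  →6  S(I(KI)(KI)I)

Answer: after 6 steps: S(I(KI)(KI)I)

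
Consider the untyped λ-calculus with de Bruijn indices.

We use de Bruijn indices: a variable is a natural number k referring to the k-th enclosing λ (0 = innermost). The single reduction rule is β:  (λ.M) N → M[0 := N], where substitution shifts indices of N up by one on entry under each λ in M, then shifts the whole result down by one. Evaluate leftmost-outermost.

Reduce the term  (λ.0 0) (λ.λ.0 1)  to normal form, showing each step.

  start: (λ.0 0) (λ.λ.0 1)
  [1] (λ.λ.0 1) (λ.λ.0 1)
  [2] λ.0 (λ.λ.0 1)

Answer: normal form = λ.0 (λ.λ.0 1)  (in 2 steps)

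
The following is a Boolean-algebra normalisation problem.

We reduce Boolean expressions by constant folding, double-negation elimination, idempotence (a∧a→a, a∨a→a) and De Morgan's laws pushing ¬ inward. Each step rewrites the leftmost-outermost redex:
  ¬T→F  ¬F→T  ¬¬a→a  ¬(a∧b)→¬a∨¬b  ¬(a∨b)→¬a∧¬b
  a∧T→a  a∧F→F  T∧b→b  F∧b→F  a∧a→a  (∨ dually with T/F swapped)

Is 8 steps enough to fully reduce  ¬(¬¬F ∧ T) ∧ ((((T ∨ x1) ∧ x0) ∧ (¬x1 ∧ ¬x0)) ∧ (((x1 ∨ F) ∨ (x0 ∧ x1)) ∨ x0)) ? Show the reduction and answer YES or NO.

  start: ¬(¬¬F ∧ T) ∧ ((((T ∨ x1) ∧ x0) ∧ (¬x1 ∧ ¬x0)) ∧ (((x1 ∨ F) ∨ (x0 ∧ x1)) ∨ x0))
  [1] (¬¬¬F ∨ ¬T) ∧ ((((T ∨ x1) ∧ x0) ∧ (¬x1 ∧ ¬x0)) ∧ (((x1 ∨ F) ∨ (x0 ∧ x1)) ∨ x0))
  [2] (¬F ∨ ¬T) ∧ ((((T ∨ x1) ∧ x0) ∧ (¬x1 ∧ ¬x0)) ∧ (((x1 ∨ F) ∨ (x0 ∧ x1)) ∨ x0))
  [3] (T ∨ ¬T) ∧ ((((T ∨ x1) ∧ x0) ∧ (¬x1 ∧ ¬x0)) ∧ (((x1 ∨ F) ∨ (x0 ∧ x1)) ∨ x0))
  [4] T ∧ ((((T ∨ x1) ∧ x0) ∧ (¬x1 ∧ ¬x0)) ∧ (((x1 ∨ F) ∨ (x0 ∧ x1)) ∨ x0))
  [5] (((T ∨ x1) ∧ x0) ∧ (¬x1 ∧ ¬x0)) ∧ (((x1 ∨ F) ∨ (x0 ∧ x1)) ∨ x0)
  [6] ((T ∧ x0) ∧ (¬x1 ∧ ¬x0)) ∧ (((x1 ∨ F) ∨ (x0 ∧ x1)) ∨ x0)
  [7] (x0 ∧ (¬x1 ∧ ¬x0)) ∧ (((x1 ∨ F) ∨ (x0 ∧ x1)) ∨ x0)
  [8] (x0 ∧ (¬x1 ∧ ¬x0)) ∧ ((x1 ∨ (x0 ∧ x1)) ∨ x0)

Answer: YES — reaches normal form (x0 ∧ (¬x1 ∧ ¬x0)) ∧ ((x1 ∨ (x0 ∧ x1)) ∨ x0) in 8 ≤ 8 steps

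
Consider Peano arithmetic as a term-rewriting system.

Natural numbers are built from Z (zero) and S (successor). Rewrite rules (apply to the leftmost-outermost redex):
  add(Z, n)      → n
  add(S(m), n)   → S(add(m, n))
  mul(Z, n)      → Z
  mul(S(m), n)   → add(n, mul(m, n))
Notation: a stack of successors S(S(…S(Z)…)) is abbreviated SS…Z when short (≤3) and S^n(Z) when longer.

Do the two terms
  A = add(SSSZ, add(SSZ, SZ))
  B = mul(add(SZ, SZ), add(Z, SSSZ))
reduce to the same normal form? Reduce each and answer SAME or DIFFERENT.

Term A:
  start: add(SSSZ, add(SSZ, SZ))
  step 1: S(add(SSZ, add(SSZ, SZ)))
  step 2: S(S(add(SZ, add(SSZ, SZ))))
  step 3: S(S(S(add(Z, add(SSZ, SZ)))))
  step 4: S(S(S(add(SSZ, SZ))))
  step 5: S(S(S(S(add(SZ, SZ)))))
  step 6: S(S(S(S(S(add(Z, SZ))))))
  step 7: S^6(Z)

Term B:
  start: mul(add(SZ, SZ), add(Z, SSSZ))
  step 1: mul(S(add(Z, SZ)), add(Z, SSSZ))
  step 2: add(add(Z, SSSZ), mul(add(Z, SZ), add(Z, SSSZ)))
  step 3: add(SSSZ, mul(add(Z, SZ), add(Z, SSSZ)))
  step 4: S(add(SSZ, mul(add(Z, SZ), add(Z, SSSZ))))
  step 5: S(S(add(SZ, mul(add(Z, SZ), add(Z, SSSZ)))))
  step 6: S(S(S(add(Z, mul(add(Z, SZ), add(Z, SSSZ))))))
  step 7: S(S(S(mul(add(Z, SZ), add(Z, SSSZ)))))
  step 8: S(S(S(mul(SZ, add(Z, SSSZ)))))
  step 9: S(S(S(add(add(Z, SSSZ), mul(Z, add(Z, SSSZ))))))
  step 10: S(S(S(add(SSSZ, mul(Z, add(Z, SSSZ))))))
  step 11: S(S(S(S(add(SSZ, mul(Z, add(Z, SSSZ)))))))
  step 12: S(S(S(S(S(add(SZ, mul(Z, add(Z, SSSZ))))))))
  step 13: S(S(S(S(S(S(add(Z, mul(Z, add(Z, SSSZ)))))))))
  step 14: S(S(S(S(S(S(mul(Z, add(Z, SSSZ))))))))
  step 15: S^6(Z)

Answer: SAME — A ⇓ S^6(Z), B ⇓ S^6(Z)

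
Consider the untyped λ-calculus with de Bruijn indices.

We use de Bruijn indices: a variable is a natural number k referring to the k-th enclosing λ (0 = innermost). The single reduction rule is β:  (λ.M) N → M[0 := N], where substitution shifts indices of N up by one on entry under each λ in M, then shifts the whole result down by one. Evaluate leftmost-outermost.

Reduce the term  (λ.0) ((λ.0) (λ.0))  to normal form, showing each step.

Answer: normal form = λ.0  (in 2 steps)

Working:
  start: (λ.0) ((λ.0) (λ.0))
  [1] (λ.0) (λ.0)
  [2] λ.0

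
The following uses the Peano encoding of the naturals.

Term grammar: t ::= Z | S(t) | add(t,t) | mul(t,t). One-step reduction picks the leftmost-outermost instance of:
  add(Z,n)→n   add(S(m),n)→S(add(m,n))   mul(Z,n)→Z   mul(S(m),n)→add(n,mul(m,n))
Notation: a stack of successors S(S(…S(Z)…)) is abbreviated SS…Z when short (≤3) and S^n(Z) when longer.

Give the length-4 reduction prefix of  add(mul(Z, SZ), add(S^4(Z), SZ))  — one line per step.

Answer: after 4 steps: S(S(add(SSZ, SZ)))

Derivation:
  start: add(mul(Z, SZ), add(S^4(Z), SZ))
  step 1: add(Z, add(S^4(Z), SZ))
  step 2: add(S^4(Z), SZ)
  step 3: S(add(SSSZ, SZ))
  step 4: S(S(add(SSZ, SZ)))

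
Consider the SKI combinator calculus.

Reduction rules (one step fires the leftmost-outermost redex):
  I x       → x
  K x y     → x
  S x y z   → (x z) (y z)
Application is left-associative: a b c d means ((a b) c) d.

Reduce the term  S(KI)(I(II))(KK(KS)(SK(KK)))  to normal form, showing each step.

  start: S(KI)(I(II))(KK(KS)(SK(KK)))
  step 1: KI(KK(KS)(SK(KK)))(I(II)(KK(KS)(SK(KK))))
  step 2: I(I(II)(KK(KS)(SK(KK))))
  step 3: I(II)(KK(KS)(SK(KK)))
  step 4: II(KK(KS)(SK(KK)))
  step 5: I(KK(KS)(SK(KK)))
  step 6: KK(KS)(SK(KK))
  step 7: K(SK(KK))

Answer: normal form = K(SK(KK))  (in 7 steps)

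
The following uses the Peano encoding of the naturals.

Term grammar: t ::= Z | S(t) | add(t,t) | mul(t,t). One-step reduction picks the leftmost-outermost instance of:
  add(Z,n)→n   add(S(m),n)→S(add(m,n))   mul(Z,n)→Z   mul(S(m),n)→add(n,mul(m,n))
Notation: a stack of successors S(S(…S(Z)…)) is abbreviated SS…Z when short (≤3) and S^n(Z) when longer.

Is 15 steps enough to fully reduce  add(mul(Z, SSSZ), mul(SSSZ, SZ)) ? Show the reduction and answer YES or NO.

Answer: YES — reaches normal form SSSZ in 12 ≤ 15 steps

Derivation:
  start: add(mul(Z, SSSZ), mul(SSSZ, SZ))
  →1  add(Z, mul(SSSZ, SZ))
  →2  mul(SSSZ, SZ)
  →3  add(SZ, mul(SSZ, SZ))
  →4  S(add(Z, mul(SSZ, SZ)))
  →5  S(mul(SSZ, SZ))
  →6  S(add(SZ, mul(SZ, SZ)))
  →7  S(S(add(Z, mul(SZ, SZ))))
  →8  S(S(mul(SZ, SZ)))
  →9  S(S(add(SZ, mul(Z, SZ))))
  →10  S(S(S(add(Z, mul(Z, SZ)))))
  →11  S(S(S(mul(Z, SZ))))
  →12  SSSZ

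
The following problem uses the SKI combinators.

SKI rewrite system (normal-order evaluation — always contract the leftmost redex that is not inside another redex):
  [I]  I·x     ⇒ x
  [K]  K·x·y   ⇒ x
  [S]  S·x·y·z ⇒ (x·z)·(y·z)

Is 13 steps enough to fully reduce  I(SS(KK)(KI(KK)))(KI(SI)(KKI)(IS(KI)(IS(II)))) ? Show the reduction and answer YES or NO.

  start: I(SS(KK)(KI(KK)))(KI(SI)(KKI)(IS(KI)(IS(II))))
  [1] SS(KK)(KI(KK))(KI(SI)(KKI)(IS(KI)(IS(II))))
  [2] S(KI(KK))(KK(KI(KK)))(KI(SI)(KKI)(IS(KI)(IS(II))))
  [3] KI(KK)(KI(SI)(KKI)(IS(KI)(IS(II))))(KK(KI(KK))(KI(SI)(KKI)(IS(KI)(IS(II)))))
  [4] I(KI(SI)(KKI)(IS(KI)(IS(II))))(KK(KI(KK))(KI(SI)(KKI)(IS(KI)(IS(II)))))
  [5] KI(SI)(KKI)(IS(KI)(IS(II)))(KK(KI(KK))(KI(SI)(KKI)(IS(KI)(IS(II)))))
  [6] I(KKI)(IS(KI)(IS(II)))(KK(KI(KK))(KI(SI)(KKI)(IS(KI)(IS(II)))))
  [7] KKI(IS(KI)(IS(II)))(KK(KI(KK))(KI(SI)(KKI)(IS(KI)(IS(II)))))
  [8] K(IS(KI)(IS(II)))(KK(KI(KK))(KI(SI)(KKI)(IS(KI)(IS(II)))))
  [9] IS(KI)(IS(II))
  [10] S(KI)(IS(II))
  [11] S(KI)(S(II))
  [12] S(KI)(SI)

Answer: YES — reaches normal form S(KI)(SI) in 12 ≤ 13 steps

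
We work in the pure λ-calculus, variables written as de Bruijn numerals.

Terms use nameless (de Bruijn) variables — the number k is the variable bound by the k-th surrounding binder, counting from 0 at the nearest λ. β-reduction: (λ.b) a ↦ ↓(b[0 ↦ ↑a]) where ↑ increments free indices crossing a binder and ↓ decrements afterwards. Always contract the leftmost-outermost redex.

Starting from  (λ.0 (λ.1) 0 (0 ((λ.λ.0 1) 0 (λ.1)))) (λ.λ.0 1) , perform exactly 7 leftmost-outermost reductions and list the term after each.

Answer: after 7 steps: (λ.λ.λ.0 1) ((λ.λ.0 1) (λ.λ.0 1) (λ.λ.λ.0 1))

Working:
  start: (λ.0 (λ.1) 0 (0 ((λ.λ.0 1) 0 (λ.1)))) (λ.λ.0 1)
  →1  (λ.λ.0 1) (λ.λ.λ.0 1) (λ.λ.0 1) ((λ.λ.0 1) ((λ.λ.0 1) (λ.λ.0 1) (λ.λ.λ.0 1)))
  →2  (λ.0 (λ.λ.λ.0 1)) (λ.λ.0 1) ((λ.λ.0 1) ((λ.λ.0 1) (λ.λ.0 1) (λ.λ.λ.0 1)))
  →3  (λ.λ.0 1) (λ.λ.λ.0 1) ((λ.λ.0 1) ((λ.λ.0 1) (λ.λ.0 1) (λ.λ.λ.0 1)))
  →4  (λ.0 (λ.λ.λ.0 1)) ((λ.λ.0 1) ((λ.λ.0 1) (λ.λ.0 1) (λ.λ.λ.0 1)))
  →5  (λ.λ.0 1) ((λ.λ.0 1) (λ.λ.0 1) (λ.λ.λ.0 1)) (λ.λ.λ.0 1)
  →6  (λ.0 ((λ.λ.0 1) (λ.λ.0 1) (λ.λ.λ.0 1))) (λ.λ.λ.0 1)
  →7  (λ.λ.λ.0 1) ((λ.λ.0 1) (λ.λ.0 1) (λ.λ.λ.0 1))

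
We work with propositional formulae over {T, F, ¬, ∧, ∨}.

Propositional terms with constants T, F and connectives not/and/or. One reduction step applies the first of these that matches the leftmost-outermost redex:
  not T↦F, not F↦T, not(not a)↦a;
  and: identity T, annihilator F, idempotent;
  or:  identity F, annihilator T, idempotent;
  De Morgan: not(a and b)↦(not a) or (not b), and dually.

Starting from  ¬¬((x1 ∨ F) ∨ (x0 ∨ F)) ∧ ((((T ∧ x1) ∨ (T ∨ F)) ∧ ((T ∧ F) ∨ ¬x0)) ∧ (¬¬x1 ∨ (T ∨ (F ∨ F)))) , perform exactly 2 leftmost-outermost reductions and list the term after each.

  start: ¬¬((x1 ∨ F) ∨ (x0 ∨ F)) ∧ ((((T ∧ x1) ∨ (T ∨ F)) ∧ ((T ∧ F) ∨ ¬x0)) ∧ (¬¬x1 ∨ (T ∨ (F ∨ F))))
  [1] ((x1 ∨ F) ∨ (x0 ∨ F)) ∧ ((((T ∧ x1) ∨ (T ∨ F)) ∧ ((T ∧ F) ∨ ¬x0)) ∧ (¬¬x1 ∨ (T ∨ (F ∨ F))))
  [2] (x1 ∨ (x0 ∨ F)) ∧ ((((T ∧ x1) ∨ (T ∨ F)) ∧ ((T ∧ F) ∨ ¬x0)) ∧ (¬¬x1 ∨ (T ∨ (F ∨ F))))

Answer: after 2 steps: (x1 ∨ (x0 ∨ F)) ∧ ((((T ∧ x1) ∨ (T ∨ F)) ∧ ((T ∧ F) ∨ ¬x0)) ∧ (¬¬x1 ∨ (T ∨ (F ∨ F))))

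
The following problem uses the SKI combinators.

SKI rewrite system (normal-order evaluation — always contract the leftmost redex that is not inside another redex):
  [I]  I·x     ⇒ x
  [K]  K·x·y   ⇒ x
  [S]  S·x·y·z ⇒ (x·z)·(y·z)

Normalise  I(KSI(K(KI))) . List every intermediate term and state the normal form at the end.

  start: I(KSI(K(KI)))
  [1] KSI(K(KI))
  [2] S(K(KI))

Answer: normal form = S(K(KI))  (in 2 steps)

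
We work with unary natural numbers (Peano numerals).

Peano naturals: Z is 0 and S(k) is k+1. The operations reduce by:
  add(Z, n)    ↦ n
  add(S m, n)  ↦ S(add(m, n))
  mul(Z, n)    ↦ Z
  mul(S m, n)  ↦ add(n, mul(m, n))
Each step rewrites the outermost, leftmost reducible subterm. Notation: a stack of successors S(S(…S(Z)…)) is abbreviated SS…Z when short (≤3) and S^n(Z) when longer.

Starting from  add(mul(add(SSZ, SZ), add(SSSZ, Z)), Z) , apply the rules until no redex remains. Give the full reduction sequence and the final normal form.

Answer: normal form = S^9(Z)  (in 41 steps)

Derivation:
  start: add(mul(add(SSZ, SZ), add(SSSZ, Z)), Z)
  [1] add(mul(S(add(SZ, SZ)), add(SSSZ, Z)), Z)
  [2] add(add(add(SSSZ, Z), mul(add(SZ, SZ), add(SSSZ, Z))), Z)
  [3] add(add(S(add(SSZ, Z)), mul(add(SZ, SZ), add(SSSZ, Z))), Z)
  [4] add(S(add(add(SSZ, Z), mul(add(SZ, SZ), add(SSSZ, Z)))), Z)
  [5] S(add(add(add(SSZ, Z), mul(add(SZ, SZ), add(SSSZ, Z))), Z))
  [6] S(add(add(S(add(SZ, Z)), mul(add(SZ, SZ), add(SSSZ, Z))), Z))
  [7] S(add(S(add(add(SZ, Z), mul(add(SZ, SZ), add(SSSZ, Z)))), Z))
  [8] S(S(add(add(add(SZ, Z), mul(add(SZ, SZ), add(SSSZ, Z))), Z)))
  [9] S(S(add(add(S(add(Z, Z)), mul(add(SZ, SZ), add(SSSZ, Z))), Z)))
  [10] S(S(add(S(add(add(Z, Z), mul(add(SZ, SZ), add(SSSZ, Z)))), Z)))
  [11] S(S(S(add(add(add(Z, Z), mul(add(SZ, SZ), add(SSSZ, Z))), Z))))
  [12] S(S(S(add(add(Z, mul(add(SZ, SZ), add(SSSZ, Z))), Z))))
  [13] S(S(S(add(mul(add(SZ, SZ), add(SSSZ, Z)), Z))))
  [14] S(S(S(add(mul(S(add(Z, SZ)), add(SSSZ, Z)), Z))))
  [15] S(S(S(add(add(add(SSSZ, Z), mul(add(Z, SZ), add(SSSZ, Z))), Z))))
  [16] S(S(S(add(add(S(add(SSZ, Z)), mul(add(Z, SZ), add(SSSZ, Z))), Z))))
  [17] S(S(S(add(S(add(add(SSZ, Z), mul(add(Z, SZ), add(SSSZ, Z)))), Z))))
  [18] S(S(S(S(add(add(add(SSZ, Z), mul(add(Z, SZ), add(SSSZ, Z))), Z)))))
  [19] S(S(S(S(add(add(S(add(SZ, Z)), mul(add(Z, SZ), add(SSSZ, Z))), Z)))))
  [20] S(S(S(S(add(S(add(add(SZ, Z), mul(add(Z, SZ), add(SSSZ, Z)))), Z)))))
  [21] S(S(S(S(S(add(add(add(SZ, Z), mul(add(Z, SZ), add(SSSZ, Z))), Z))))))
  [22] S(S(S(S(S(add(add(S(add(Z, Z)), mul(add(Z, SZ), add(SSSZ, Z))), Z))))))
  [23] S(S(S(S(S(add(S(add(add(Z, Z), mul(add(Z, SZ), add(SSSZ, Z)))), Z))))))
  [24] S(S(S(S(S(S(add(add(add(Z, Z), mul(add(Z, SZ), add(SSSZ, Z))), Z)))))))
  [25] S(S(S(S(S(S(add(add(Z, mul(add(Z, SZ), add(SSSZ, Z))), Z)))))))
  [26] S(S(S(S(S(S(add(mul(add(Z, SZ), add(SSSZ, Z)), Z)))))))
  [27] S(S(S(S(S(S(add(mul(SZ, add(SSSZ, Z)), Z)))))))
  [28] S(S(S(S(S(S(add(add(add(SSSZ, Z), mul(Z, add(SSSZ, Z))), Z)))))))
  [29] S(S(S(S(S(S(add(add(S(add(SSZ, Z)), mul(Z, add(SSSZ, Z))), Z)))))))
  [30] S(S(S(S(S(S(add(S(add(add(SSZ, Z), mul(Z, add(SSSZ, Z)))), Z)))))))
  [31] S(S(S(S(S(S(S(add(add(add(SSZ, Z), mul(Z, add(SSSZ, Z))), Z))))))))
  [32] S(S(S(S(S(S(S(add(add(S(add(SZ, Z)), mul(Z, add(SSSZ, Z))), Z))))))))
  [33] S(S(S(S(S(S(S(add(S(add(add(SZ, Z), mul(Z, add(SSSZ, Z)))), Z))))))))
  [34] S(S(S(S(S(S(S(S(add(add(add(SZ, Z), mul(Z, add(SSSZ, Z))), Z)))))))))
  [35] S(S(S(S(S(S(S(S(add(add(S(add(Z, Z)), mul(Z, add(SSSZ, Z))), Z)))))))))
  [36] S(S(S(S(S(S(S(S(add(S(add(add(Z, Z), mul(Z, add(SSSZ, Z)))), Z)))))))))
  [37] S(S(S(S(S(S(S(S(S(add(add(add(Z, Z), mul(Z, add(SSSZ, Z))), Z))))))))))
  [38] S(S(S(S(S(S(S(S(S(add(add(Z, mul(Z, add(SSSZ, Z))), Z))))))))))
  [39] S(S(S(S(S(S(S(S(S(add(mul(Z, add(SSSZ, Z)), Z))))))))))
  [40] S(S(S(S(S(S(S(S(S(add(Z, Z))))))))))
  [41] S^9(Z)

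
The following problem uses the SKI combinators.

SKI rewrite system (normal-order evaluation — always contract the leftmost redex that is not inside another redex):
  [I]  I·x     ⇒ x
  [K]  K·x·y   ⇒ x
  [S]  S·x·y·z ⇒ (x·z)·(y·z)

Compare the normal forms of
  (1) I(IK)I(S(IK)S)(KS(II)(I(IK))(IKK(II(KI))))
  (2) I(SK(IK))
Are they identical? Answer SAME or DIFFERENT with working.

Answer: SAME — A ⇓ SKK, B ⇓ SKK

Derivation:
Term A:
  start: I(IK)I(S(IK)S)(KS(II)(I(IK))(IKK(II(KI))))
  [1] IKI(S(IK)S)(KS(II)(I(IK))(IKK(II(KI))))
  [2] KI(S(IK)S)(KS(II)(I(IK))(IKK(II(KI))))
  [3] I(KS(II)(I(IK))(IKK(II(KI))))
  [4] KS(II)(I(IK))(IKK(II(KI)))
  [5] S(I(IK))(IKK(II(KI)))
  [6] S(IK)(IKK(II(KI)))
  [7] SK(IKK(II(KI)))
  [8] SK(KK(II(KI)))
  [9] SKK

Term B:
  start: I(SK(IK))
  [1] SK(IK)
  [2] SKK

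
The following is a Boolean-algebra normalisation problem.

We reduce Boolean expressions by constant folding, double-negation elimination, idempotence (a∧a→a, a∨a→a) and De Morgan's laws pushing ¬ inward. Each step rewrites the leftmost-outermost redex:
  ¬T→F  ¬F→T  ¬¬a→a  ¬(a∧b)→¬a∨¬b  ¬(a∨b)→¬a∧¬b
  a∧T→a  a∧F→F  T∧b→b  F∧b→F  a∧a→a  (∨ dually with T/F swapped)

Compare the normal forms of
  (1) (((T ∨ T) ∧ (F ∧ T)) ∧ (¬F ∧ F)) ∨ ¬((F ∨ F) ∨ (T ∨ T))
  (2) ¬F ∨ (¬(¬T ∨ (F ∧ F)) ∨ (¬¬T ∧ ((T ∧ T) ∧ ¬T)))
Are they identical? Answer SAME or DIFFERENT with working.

Answer: DIFFERENT — A ⇓ F, B ⇓ T

Working:
Term A:
  start: (((T ∨ T) ∧ (F ∧ T)) ∧ (¬F ∧ F)) ∨ ¬((F ∨ F) ∨ (T ∨ T))
  →1  ((T ∧ (F ∧ T)) ∧ (¬F ∧ F)) ∨ ¬((F ∨ F) ∨ (T ∨ T))
  →2  ((F ∧ T) ∧ (¬F ∧ F)) ∨ ¬((F ∨ F) ∨ (T ∨ T))
  →3  (F ∧ (¬F ∧ F)) ∨ ¬((F ∨ F) ∨ (T ∨ T))
  →4  F ∨ ¬((F ∨ F) ∨ (T ∨ T))
  →5  ¬((F ∨ F) ∨ (T ∨ T))
  →6  ¬(F ∨ F) ∧ ¬(T ∨ T)
  →7  (¬F ∧ ¬F) ∧ ¬(T ∨ T)
  →8  ¬F ∧ ¬(T ∨ T)
  →9  T ∧ ¬(T ∨ T)
  →10  ¬(T ∨ T)
  →11  ¬T ∧ ¬T
  →12  ¬T
  →13  F

Term B:
  start: ¬F ∨ (¬(¬T ∨ (F ∧ F)) ∨ (¬¬T ∧ ((T ∧ T) ∧ ¬T)))
  →1  T ∨ (¬(¬T ∨ (F ∧ F)) ∨ (¬¬T ∧ ((T ∧ T) ∧ ¬T)))
  →2  T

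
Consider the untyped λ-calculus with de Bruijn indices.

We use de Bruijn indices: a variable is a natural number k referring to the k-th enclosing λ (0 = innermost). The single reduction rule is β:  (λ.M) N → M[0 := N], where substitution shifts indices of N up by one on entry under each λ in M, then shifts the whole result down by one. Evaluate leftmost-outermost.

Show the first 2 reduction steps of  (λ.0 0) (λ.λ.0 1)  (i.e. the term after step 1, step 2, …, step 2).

Answer: after 2 steps: λ.0 (λ.λ.0 1)

Reduction:
  start: (λ.0 0) (λ.λ.0 1)
  [1] (λ.λ.0 1) (λ.λ.0 1)
  [2] λ.0 (λ.λ.0 1)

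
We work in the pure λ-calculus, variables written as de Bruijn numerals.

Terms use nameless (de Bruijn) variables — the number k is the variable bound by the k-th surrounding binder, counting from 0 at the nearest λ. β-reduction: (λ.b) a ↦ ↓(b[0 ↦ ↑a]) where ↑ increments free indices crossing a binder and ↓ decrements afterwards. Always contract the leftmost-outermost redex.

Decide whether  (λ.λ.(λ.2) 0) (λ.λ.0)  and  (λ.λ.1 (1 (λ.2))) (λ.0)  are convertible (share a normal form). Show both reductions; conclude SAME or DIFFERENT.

Answer: SAME — A ⇓ λ.λ.λ.0, B ⇓ λ.λ.λ.0

Working:
Term A:
  start: (λ.λ.(λ.2) 0) (λ.λ.0)
  [1] λ.(λ.λ.λ.0) 0
  [2] λ.λ.λ.0

Term B:
  start: (λ.λ.1 (1 (λ.2))) (λ.0)
  [1] λ.(λ.0) ((λ.0) (λ.λ.0))
  [2] λ.(λ.0) (λ.λ.0)
  [3] λ.λ.λ.0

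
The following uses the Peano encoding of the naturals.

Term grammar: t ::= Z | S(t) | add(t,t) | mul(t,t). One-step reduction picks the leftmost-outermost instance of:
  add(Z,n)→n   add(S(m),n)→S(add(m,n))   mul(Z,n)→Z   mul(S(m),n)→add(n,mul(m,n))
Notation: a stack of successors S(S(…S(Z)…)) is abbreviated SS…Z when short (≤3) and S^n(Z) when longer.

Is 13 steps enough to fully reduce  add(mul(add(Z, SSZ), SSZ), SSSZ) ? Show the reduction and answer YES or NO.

Answer: NO — after 13 steps the term is S(S(S(S(add(mul(Z, SSZ), SSSZ))))), not yet normal

Derivation:
  start: add(mul(add(Z, SSZ), SSZ), SSSZ)
  step 1: add(mul(SSZ, SSZ), SSSZ)
  step 2: add(add(SSZ, mul(SZ, SSZ)), SSSZ)
  step 3: add(S(add(SZ, mul(SZ, SSZ))), SSSZ)
  step 4: S(add(add(SZ, mul(SZ, SSZ)), SSSZ))
  step 5: S(add(S(add(Z, mul(SZ, SSZ))), SSSZ))
  step 6: S(S(add(add(Z, mul(SZ, SSZ)), SSSZ)))
  step 7: S(S(add(mul(SZ, SSZ), SSSZ)))
  step 8: S(S(add(add(SSZ, mul(Z, SSZ)), SSSZ)))
  step 9: S(S(add(S(add(SZ, mul(Z, SSZ))), SSSZ)))
  step 10: S(S(S(add(add(SZ, mul(Z, SSZ)), SSSZ))))
  step 11: S(S(S(add(S(add(Z, mul(Z, SSZ))), SSSZ))))
  step 12: S(S(S(S(add(add(Z, mul(Z, SSZ)), SSSZ)))))
  step 13: S(S(S(S(add(mul(Z, SSZ), SSSZ)))))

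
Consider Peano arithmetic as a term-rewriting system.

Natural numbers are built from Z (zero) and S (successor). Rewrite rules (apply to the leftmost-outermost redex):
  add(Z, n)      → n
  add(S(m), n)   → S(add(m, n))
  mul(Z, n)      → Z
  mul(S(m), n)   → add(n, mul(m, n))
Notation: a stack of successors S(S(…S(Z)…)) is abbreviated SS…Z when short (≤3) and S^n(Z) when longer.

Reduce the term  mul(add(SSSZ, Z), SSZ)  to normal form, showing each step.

  start: mul(add(SSSZ, Z), SSZ)
  step 1: mul(S(add(SSZ, Z)), SSZ)
  step 2: add(SSZ, mul(add(SSZ, Z), SSZ))
  step 3: S(add(SZ, mul(add(SSZ, Z), SSZ)))
  step 4: S(S(add(Z, mul(add(SSZ, Z), SSZ))))
  step 5: S(S(mul(add(SSZ, Z), SSZ)))
  step 6: S(S(mul(S(add(SZ, Z)), SSZ)))
  step 7: S(S(add(SSZ, mul(add(SZ, Z), SSZ))))
  step 8: S(S(S(add(SZ, mul(add(SZ, Z), SSZ)))))
  step 9: S(S(S(S(add(Z, mul(add(SZ, Z), SSZ))))))
  step 10: S(S(S(S(mul(add(SZ, Z), SSZ)))))
  step 11: S(S(S(S(mul(S(add(Z, Z)), SSZ)))))
  step 12: S(S(S(S(add(SSZ, mul(add(Z, Z), SSZ))))))
  step 13: S(S(S(S(S(add(SZ, mul(add(Z, Z), SSZ)))))))
  step 14: S(S(S(S(S(S(add(Z, mul(add(Z, Z), SSZ))))))))
  step 15: S(S(S(S(S(S(mul(add(Z, Z), SSZ)))))))
  step 16: S(S(S(S(S(S(mul(Z, SSZ)))))))
  step 17: S^6(Z)

Answer: normal form = S^6(Z)  (in 17 steps)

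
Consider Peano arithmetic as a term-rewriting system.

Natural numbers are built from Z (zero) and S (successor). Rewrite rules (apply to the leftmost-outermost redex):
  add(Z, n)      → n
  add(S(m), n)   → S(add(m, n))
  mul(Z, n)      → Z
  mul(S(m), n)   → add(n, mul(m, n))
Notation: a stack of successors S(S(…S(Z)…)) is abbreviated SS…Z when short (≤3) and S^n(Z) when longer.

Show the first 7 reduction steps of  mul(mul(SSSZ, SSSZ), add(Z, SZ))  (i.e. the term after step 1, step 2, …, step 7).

  start: mul(mul(SSSZ, SSSZ), add(Z, SZ))
  →1  mul(add(SSSZ, mul(SSZ, SSSZ)), add(Z, SZ))
  →2  mul(S(add(SSZ, mul(SSZ, SSSZ))), add(Z, SZ))
  →3  add(add(Z, SZ), mul(add(SSZ, mul(SSZ, SSSZ)), add(Z, SZ)))
  →4  add(SZ, mul(add(SSZ, mul(SSZ, SSSZ)), add(Z, SZ)))
  →5  S(add(Z, mul(add(SSZ, mul(SSZ, SSSZ)), add(Z, SZ))))
  →6  S(mul(add(SSZ, mul(SSZ, SSSZ)), add(Z, SZ)))
  →7  S(mul(S(add(SZ, mul(SSZ, SSSZ))), add(Z, SZ)))

Answer: after 7 steps: S(mul(S(add(SZ, mul(SSZ, SSSZ))), add(Z, SZ)))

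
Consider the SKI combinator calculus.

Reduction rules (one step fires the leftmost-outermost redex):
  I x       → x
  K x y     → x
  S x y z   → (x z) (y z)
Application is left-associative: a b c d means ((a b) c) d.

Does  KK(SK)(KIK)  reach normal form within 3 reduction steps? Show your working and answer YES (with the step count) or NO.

Answer: YES — reaches normal form KI in 2 ≤ 3 steps

Derivation:
  start: KK(SK)(KIK)
  →1  K(KIK)
  →2  KI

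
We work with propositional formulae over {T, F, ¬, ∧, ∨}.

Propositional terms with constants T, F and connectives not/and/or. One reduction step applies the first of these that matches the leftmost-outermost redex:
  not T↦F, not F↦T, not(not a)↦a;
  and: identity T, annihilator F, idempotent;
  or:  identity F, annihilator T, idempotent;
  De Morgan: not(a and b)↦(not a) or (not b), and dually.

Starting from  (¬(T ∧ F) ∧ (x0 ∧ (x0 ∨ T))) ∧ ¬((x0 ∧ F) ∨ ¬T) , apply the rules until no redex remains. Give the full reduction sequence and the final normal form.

Answer: normal form = x0  (in 14 steps)

Reduction:
  start: (¬(T ∧ F) ∧ (x0 ∧ (x0 ∨ T))) ∧ ¬((x0 ∧ F) ∨ ¬T)
  [1] ((¬T ∨ ¬F) ∧ (x0 ∧ (x0 ∨ T))) ∧ ¬((x0 ∧ F) ∨ ¬T)
  [2] ((F ∨ ¬F) ∧ (x0 ∧ (x0 ∨ T))) ∧ ¬((x0 ∧ F) ∨ ¬T)
  [3] (¬F ∧ (x0 ∧ (x0 ∨ T))) ∧ ¬((x0 ∧ F) ∨ ¬T)
  [4] (T ∧ (x0 ∧ (x0 ∨ T))) ∧ ¬((x0 ∧ F) ∨ ¬T)
  [5] (x0 ∧ (x0 ∨ T)) ∧ ¬((x0 ∧ F) ∨ ¬T)
  [6] (x0 ∧ T) ∧ ¬((x0 ∧ F) ∨ ¬T)
  [7] x0 ∧ ¬((x0 ∧ F) ∨ ¬T)
  [8] x0 ∧ (¬(x0 ∧ F) ∧ ¬¬T)
  [9] x0 ∧ ((¬x0 ∨ ¬F) ∧ ¬¬T)
  [10] x0 ∧ ((¬x0 ∨ T) ∧ ¬¬T)
  [11] x0 ∧ (T ∧ ¬¬T)
  [12] x0 ∧ ¬¬T
  [13] x0 ∧ T
  [14] x0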